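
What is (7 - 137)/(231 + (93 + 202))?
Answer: -65/263 ≈ -0.24715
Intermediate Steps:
(7 - 137)/(231 + (93 + 202)) = -130/(231 + 295) = -130/526 = -130*1/526 = -65/263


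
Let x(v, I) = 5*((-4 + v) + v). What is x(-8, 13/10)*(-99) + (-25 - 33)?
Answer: 9842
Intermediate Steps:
x(v, I) = -20 + 10*v (x(v, I) = 5*(-4 + 2*v) = -20 + 10*v)
x(-8, 13/10)*(-99) + (-25 - 33) = (-20 + 10*(-8))*(-99) + (-25 - 33) = (-20 - 80)*(-99) - 58 = -100*(-99) - 58 = 9900 - 58 = 9842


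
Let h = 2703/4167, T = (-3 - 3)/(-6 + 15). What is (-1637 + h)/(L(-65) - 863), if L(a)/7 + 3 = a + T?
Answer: 2272892/1866353 ≈ 1.2178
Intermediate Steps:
T = -⅔ (T = -6/9 = -6*⅑ = -⅔ ≈ -0.66667)
h = 901/1389 (h = 2703*(1/4167) = 901/1389 ≈ 0.64867)
L(a) = -77/3 + 7*a (L(a) = -21 + 7*(a - ⅔) = -21 + 7*(-⅔ + a) = -21 + (-14/3 + 7*a) = -77/3 + 7*a)
(-1637 + h)/(L(-65) - 863) = (-1637 + 901/1389)/((-77/3 + 7*(-65)) - 863) = -2272892/(1389*((-77/3 - 455) - 863)) = -2272892/(1389*(-1442/3 - 863)) = -2272892/(1389*(-4031/3)) = -2272892/1389*(-3/4031) = 2272892/1866353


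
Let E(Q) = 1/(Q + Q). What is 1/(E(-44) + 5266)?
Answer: 88/463407 ≈ 0.00018990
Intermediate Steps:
E(Q) = 1/(2*Q)
1/(E(-44) + 5266) = 1/((½)/(-44) + 5266) = 1/((½)*(-1/44) + 5266) = 1/(-1/88 + 5266) = 1/(463407/88) = 88/463407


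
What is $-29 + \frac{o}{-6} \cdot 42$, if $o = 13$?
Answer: $-120$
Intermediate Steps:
$-29 + \frac{o}{-6} \cdot 42 = -29 + \frac{13}{-6} \cdot 42 = -29 + 13 \left(- \frac{1}{6}\right) 42 = -29 - 91 = -120$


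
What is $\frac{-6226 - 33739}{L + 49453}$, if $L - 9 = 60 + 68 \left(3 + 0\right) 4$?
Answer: $- \frac{39965}{50338} \approx -0.79393$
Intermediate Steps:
$L = 885$ ($L = 9 + \left(60 + 68 \left(3 + 0\right) 4\right) = 9 + \left(60 + 68 \cdot 3 \cdot 4\right) = 9 + \left(60 + 68 \cdot 12\right) = 9 + \left(60 + 816\right) = 9 + 876 = 885$)
$\frac{-6226 - 33739}{L + 49453} = \frac{-6226 - 33739}{885 + 49453} = - \frac{39965}{50338}$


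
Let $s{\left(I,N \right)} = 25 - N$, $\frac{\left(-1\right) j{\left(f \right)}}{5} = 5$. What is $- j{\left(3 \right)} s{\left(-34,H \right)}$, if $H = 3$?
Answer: $550$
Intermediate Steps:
$j{\left(f \right)} = -25$ ($j{\left(f \right)} = \left(-5\right) 5 = -25$)
$- j{\left(3 \right)} s{\left(-34,H \right)} = - \left(-25\right) \left(25 - 3\right) = - \left(-25\right) 22 = \left(-1\right) \left(-550\right) = 550$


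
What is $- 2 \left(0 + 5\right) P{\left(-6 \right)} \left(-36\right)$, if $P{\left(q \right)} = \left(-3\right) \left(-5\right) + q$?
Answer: $3240$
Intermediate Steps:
$P{\left(q \right)} = 15 + q$
$- 2 \left(0 + 5\right) P{\left(-6 \right)} \left(-36\right) = - 2 \left(0 + 5\right) \left(15 - 6\right) \left(-36\right) = \left(-2\right) 5 \cdot 9 \left(-36\right) = \left(-10\right) 9 \left(-36\right) = \left(-90\right) \left(-36\right) = 3240$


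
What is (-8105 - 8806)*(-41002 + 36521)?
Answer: 75778191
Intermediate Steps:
(-8105 - 8806)*(-41002 + 36521) = -16911*(-4481) = 75778191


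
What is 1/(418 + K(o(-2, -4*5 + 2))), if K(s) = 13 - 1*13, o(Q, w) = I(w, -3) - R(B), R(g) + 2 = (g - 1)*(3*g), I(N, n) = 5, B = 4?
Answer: 1/418 ≈ 0.0023923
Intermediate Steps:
R(g) = -2 + 3*g*(-1 + g) (R(g) = -2 + (g - 1)*(3*g) = -2 + (-1 + g)*(3*g) = -2 + 3*g*(-1 + g))
o(Q, w) = -29 (o(Q, w) = 5 - (-2 - 3*4 + 3*4**2) = 5 - (-2 - 12 + 3*16) = 5 - (-2 - 12 + 48) = 5 - 1*34 = 5 - 34 = -29)
K(s) = 0 (K(s) = 13 - 13 = 0)
1/(418 + K(o(-2, -4*5 + 2))) = 1/(418 + 0) = 1/418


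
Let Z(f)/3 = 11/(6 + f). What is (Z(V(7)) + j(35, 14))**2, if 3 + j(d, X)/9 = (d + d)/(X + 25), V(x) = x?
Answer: 11664/169 ≈ 69.018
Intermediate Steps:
j(d, X) = -27 + 18*d/(25 + X) (j(d, X) = -27 + 9*((d + d)/(X + 25)) = -27 + 9*((2*d)/(25 + X)) = -27 + 9*(2*d/(25 + X)) = -27 + 18*d/(25 + X))
Z(f) = 33/(6 + f) (Z(f) = 3*(11/(6 + f)) = 33/(6 + f))
(Z(V(7)) + j(35, 14))**2 = (33/(6 + 7) + 9*(-75 - 3*14 + 2*35)/(25 + 14))**2 = (33/13 + 9*(-75 - 42 + 70)/39)**2 = (33*(1/13) + 9*(1/39)*(-47))**2 = (33/13 - 141/13)**2 = (-108/13)**2 = 11664/169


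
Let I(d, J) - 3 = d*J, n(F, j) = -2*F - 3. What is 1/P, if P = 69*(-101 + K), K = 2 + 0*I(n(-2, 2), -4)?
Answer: -1/6831 ≈ -0.00014639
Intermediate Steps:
n(F, j) = -3 - 2*F
I(d, J) = 3 + J*d (I(d, J) = 3 + d*J = 3 + J*d)
K = 2 (K = 2 + 0*(3 - 4*(-3 - 2*(-2))) = 2 + 0*(3 - 4*(-3 + 4)) = 2 + 0*(3 - 4*1) = 2 + 0*(3 - 4) = 2 + 0*(-1) = 2 + 0 = 2)
P = -6831 (P = 69*(-101 + 2) = 69*(-99) = -6831)
1/P = 1/(-6831) = -1/6831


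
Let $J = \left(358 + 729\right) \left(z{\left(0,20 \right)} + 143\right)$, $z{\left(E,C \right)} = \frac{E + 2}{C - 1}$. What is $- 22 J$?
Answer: $- \frac{65022166}{19} \approx -3.4222 \cdot 10^{6}$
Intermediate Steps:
$z{\left(E,C \right)} = \frac{2 + E}{-1 + C}$
$J = \frac{2955553}{19}$ ($J = \left(358 + 729\right) \left(\frac{2 + 0}{-1 + 20} + 143\right) = 1087 \left(\frac{1}{19} \cdot 2 + 143\right) = 1087 \left(\frac{2}{19} + 143\right) = 1087 \cdot \frac{2719}{19} = \frac{2955553}{19} \approx 1.5556 \cdot 10^{5}$)
$- 22 J = \left(-22\right) \frac{2955553}{19} = - \frac{65022166}{19}$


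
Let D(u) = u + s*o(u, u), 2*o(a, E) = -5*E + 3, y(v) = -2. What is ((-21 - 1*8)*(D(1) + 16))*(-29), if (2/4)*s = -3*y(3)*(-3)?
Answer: 44573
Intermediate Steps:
o(a, E) = 3/2 - 5*E/2 (o(a, E) = (-5*E + 3)/2 = (3 - 5*E)/2 = 3/2 - 5*E/2)
s = -36 (s = 2*(-3*(-2)*(-3)) = 2*(6*(-3)) = 2*(-18) = -36)
D(u) = -54 + 91*u (D(u) = u - 36*(3/2 - 5*u/2) = u + (-54 + 90*u) = -54 + 91*u)
((-21 - 1*8)*(D(1) + 16))*(-29) = ((-21 - 1*8)*((-54 + 91*1) + 16))*(-29) = ((-21 - 8)*((-54 + 91) + 16))*(-29) = -29*(37 + 16)*(-29) = -29*53*(-29) = -1537*(-29) = 44573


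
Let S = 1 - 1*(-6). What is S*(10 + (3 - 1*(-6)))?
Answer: 133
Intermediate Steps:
S = 7 (S = 1 + 6 = 7)
S*(10 + (3 - 1*(-6))) = 7*(10 + (3 - 1*(-6))) = 7*(10 + (3 + 6)) = 7*(10 + 9) = 7*19 = 133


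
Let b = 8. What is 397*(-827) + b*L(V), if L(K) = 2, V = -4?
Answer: -328303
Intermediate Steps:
397*(-827) + b*L(V) = 397*(-827) + 8*2 = -328319 + 16 = -328303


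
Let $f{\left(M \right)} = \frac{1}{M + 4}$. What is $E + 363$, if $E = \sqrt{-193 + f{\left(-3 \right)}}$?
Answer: $363 + 8 i \sqrt{3} \approx 363.0 + 13.856 i$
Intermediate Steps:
$f{\left(M \right)} = \frac{1}{4 + M}$
$E = 8 i \sqrt{3}$ ($E = \sqrt{-193 + \frac{1}{4 - 3}} = \sqrt{-193 + 1^{-1}} = \sqrt{-193 + 1} = \sqrt{-192} = 8 i \sqrt{3} \approx 13.856 i$)
$E + 363 = 8 i \sqrt{3} + 363 = 363 + 8 i \sqrt{3}$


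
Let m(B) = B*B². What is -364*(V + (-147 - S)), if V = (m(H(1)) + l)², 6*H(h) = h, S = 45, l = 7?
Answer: 606859253/11664 ≈ 52028.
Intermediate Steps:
H(h) = h/6
m(B) = B³
V = 2289169/46656 (V = (((⅙)*1)³ + 7)² = ((⅙)³ + 7)² = (1/216 + 7)² = (1513/216)² = 2289169/46656 ≈ 49.065)
-364*(V + (-147 - S)) = -364*(2289169/46656 + (-147 - 1*45)) = -364*(2289169/46656 + (-147 - 45)) = -364*(2289169/46656 - 192) = -364*(-6668783/46656) = 606859253/11664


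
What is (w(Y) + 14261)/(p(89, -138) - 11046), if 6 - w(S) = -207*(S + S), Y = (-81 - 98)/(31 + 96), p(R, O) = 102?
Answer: -1737803/1389888 ≈ -1.2503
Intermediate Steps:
Y = -179/127 ≈ -1.4094
w(S) = 6 + 414*S (w(S) = 6 - (-207)*(S + S) = 6 - (-207)*2*S = 6 - (-414)*S = 6 + 414*S)
(w(Y) + 14261)/(p(89, -138) - 11046) = ((6 + 414*(-179/127)) + 14261)/(102 - 11046) = ((6 - 74106/127) + 14261)/(-10944) = (-73344/127 + 14261)*(-1/10944) = (1737803/127)*(-1/10944) = -1737803/1389888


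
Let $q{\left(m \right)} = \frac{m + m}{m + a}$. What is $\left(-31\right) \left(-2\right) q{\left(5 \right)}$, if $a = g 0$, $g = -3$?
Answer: $124$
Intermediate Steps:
$a = 0$ ($a = \left(-3\right) 0 = 0$)
$q{\left(m \right)} = 2$ ($q{\left(m \right)} = \frac{m + m}{m + 0} = \frac{2 m}{m} = 2$)
$\left(-31\right) \left(-2\right) q{\left(5 \right)} = \left(-31\right) \left(-2\right) 2 = 62 \cdot 2 = 124$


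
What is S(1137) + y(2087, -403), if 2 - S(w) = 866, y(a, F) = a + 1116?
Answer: 2339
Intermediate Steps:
y(a, F) = 1116 + a
S(w) = -864 (S(w) = 2 - 1*866 = 2 - 866 = -864)
S(1137) + y(2087, -403) = -864 + (1116 + 2087) = -864 + 3203 = 2339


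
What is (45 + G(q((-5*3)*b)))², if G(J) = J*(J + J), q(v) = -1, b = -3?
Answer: 2209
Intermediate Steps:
G(J) = 2*J² (G(J) = J*(2*J) = 2*J²)
(45 + G(q((-5*3)*b)))² = (45 + 2*(-1)²)² = (45 + 2*1)² = (45 + 2)² = 47² = 2209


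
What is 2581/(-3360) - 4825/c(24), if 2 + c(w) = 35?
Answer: -1810797/12320 ≈ -146.98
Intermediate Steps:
c(w) = 33 (c(w) = -2 + 35 = 33)
2581/(-3360) - 4825/c(24) = 2581/(-3360) - 4825/33 = 2581*(-1/3360) - 4825*1/33 = -2581/3360 - 4825/33 = -1810797/12320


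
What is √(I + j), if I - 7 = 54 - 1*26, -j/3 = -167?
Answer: 2*√134 ≈ 23.152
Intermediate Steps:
j = 501 (j = -3*(-167) = 501)
I = 35 (I = 7 + (54 - 1*26) = 7 + (54 - 26) = 7 + 28 = 35)
√(I + j) = √(35 + 501) = √536 = 2*√134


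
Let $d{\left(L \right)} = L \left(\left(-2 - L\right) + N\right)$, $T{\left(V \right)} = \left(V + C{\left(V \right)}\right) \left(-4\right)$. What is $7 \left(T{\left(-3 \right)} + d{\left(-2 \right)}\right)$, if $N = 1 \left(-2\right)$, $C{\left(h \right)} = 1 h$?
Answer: $196$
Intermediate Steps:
$C{\left(h \right)} = h$
$N = -2$
$T{\left(V \right)} = - 8 V$ ($T{\left(V \right)} = \left(V + V\right) \left(-4\right) = 2 V \left(-4\right) = - 8 V$)
$d{\left(L \right)} = L \left(-4 - L\right)$ ($d{\left(L \right)} = L \left(\left(-2 - L\right) - 2\right) = L \left(-4 - L\right)$)
$7 \left(T{\left(-3 \right)} + d{\left(-2 \right)}\right) = 7 \left(\left(-8\right) \left(-3\right) - - 2 \left(4 - 2\right)\right) = 7 \left(24 - \left(-2\right) 2\right) = 7 \left(24 + 4\right) = 7 \cdot 28 = 196$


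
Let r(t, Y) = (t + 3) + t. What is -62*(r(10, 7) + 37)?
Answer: -3720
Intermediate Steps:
r(t, Y) = 3 + 2*t (r(t, Y) = (3 + t) + t = 3 + 2*t)
-62*(r(10, 7) + 37) = -62*((3 + 2*10) + 37) = -62*((3 + 20) + 37) = -62*(23 + 37) = -62*60 = -3720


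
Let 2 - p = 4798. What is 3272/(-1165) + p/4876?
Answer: -5385403/1420135 ≈ -3.7922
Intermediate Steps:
p = -4796 (p = 2 - 1*4798 = 2 - 4798 = -4796)
3272/(-1165) + p/4876 = 3272/(-1165) - 4796/4876 = 3272*(-1/1165) - 4796*1/4876 = -3272/1165 - 1199/1219 = -5385403/1420135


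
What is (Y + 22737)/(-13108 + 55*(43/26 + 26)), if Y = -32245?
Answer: 247208/301263 ≈ 0.82057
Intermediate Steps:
(Y + 22737)/(-13108 + 55*(43/26 + 26)) = (-32245 + 22737)/(-13108 + 55*(43/26 + 26)) = -9508/(-13108 + 55*(43*(1/26) + 26)) = -9508/(-13108 + 55*(43/26 + 26)) = -9508/(-13108 + 55*(719/26)) = -9508/(-13108 + 39545/26) = -9508/(-301263/26) = -9508*(-26/301263) = 247208/301263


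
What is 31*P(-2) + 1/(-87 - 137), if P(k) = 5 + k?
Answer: 20831/224 ≈ 92.995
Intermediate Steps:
31*P(-2) + 1/(-87 - 137) = 31*(5 - 2) + 1/(-87 - 137) = 31*3 + 1/(-224) = 93 - 1/224 = 20831/224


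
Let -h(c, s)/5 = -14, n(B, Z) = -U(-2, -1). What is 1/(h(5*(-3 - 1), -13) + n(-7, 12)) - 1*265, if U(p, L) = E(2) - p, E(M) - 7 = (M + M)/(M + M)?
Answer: -15899/60 ≈ -264.98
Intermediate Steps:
E(M) = 8 (E(M) = 7 + (M + M)/(M + M) = 7 + (2*M)/((2*M)) = 7 + (2*M)*(1/(2*M)) = 7 + 1 = 8)
U(p, L) = 8 - p
n(B, Z) = -10 (n(B, Z) = -(8 - 1*(-2)) = -(8 + 2) = -1*10 = -10)
h(c, s) = 70 (h(c, s) = -5*(-14) = 70)
1/(h(5*(-3 - 1), -13) + n(-7, 12)) - 1*265 = 1/(70 - 10) - 1*265 = 1/60 - 265 = -15899/60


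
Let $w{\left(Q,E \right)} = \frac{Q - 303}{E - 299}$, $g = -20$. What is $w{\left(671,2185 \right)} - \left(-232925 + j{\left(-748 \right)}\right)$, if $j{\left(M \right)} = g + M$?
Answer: $\frac{9581421}{41} \approx 2.3369 \cdot 10^{5}$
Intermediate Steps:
$j{\left(M \right)} = -20 + M$
$w{\left(Q,E \right)} = \frac{-303 + Q}{-299 + E}$
$w{\left(671,2185 \right)} - \left(-232925 + j{\left(-748 \right)}\right) = \frac{-303 + 671}{-299 + 2185} - \left(-232925 - 768\right) = \frac{1}{1886} \cdot 368 - \left(-232925 - 768\right) = \frac{1}{1886} \cdot 368 - -233693 = \frac{8}{41} + 233693 = \frac{9581421}{41}$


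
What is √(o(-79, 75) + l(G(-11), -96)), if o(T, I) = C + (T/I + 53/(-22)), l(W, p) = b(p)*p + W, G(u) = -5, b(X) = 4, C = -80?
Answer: I*√51451158/330 ≈ 21.736*I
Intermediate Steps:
l(W, p) = W + 4*p (l(W, p) = 4*p + W = W + 4*p)
o(T, I) = -1813/22 + T/I (o(T, I) = -80 + (T/I + 53/(-22)) = -80 + (T/I + 53*(-1/22)) = -80 + (T/I - 53/22) = -80 + (-53/22 + T/I) = -1813/22 + T/I)
√(o(-79, 75) + l(G(-11), -96)) = √((-1813/22 - 79/75) + (-5 + 4*(-96))) = √((-1813/22 - 79*1/75) + (-5 - 384)) = √((-1813/22 - 79/75) - 389) = √(-137713/1650 - 389) = √(-779563/1650) = I*√51451158/330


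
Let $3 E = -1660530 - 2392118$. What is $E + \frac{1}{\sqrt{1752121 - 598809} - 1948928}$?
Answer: $- \frac{6971580929582480}{5160759777} - \frac{\sqrt{72082}}{949579798968} \approx -1.3509 \cdot 10^{6}$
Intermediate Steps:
$E = - \frac{4052648}{3}$ ($E = \frac{-1660530 - 2392118}{3} = \frac{1}{3} \left(-4052648\right) = - \frac{4052648}{3} \approx -1.3509 \cdot 10^{6}$)
$E + \frac{1}{\sqrt{1752121 - 598809} - 1948928} = - \frac{4052648}{3} + \frac{1}{\sqrt{1752121 - 598809} - 1948928} = - \frac{4052648}{3} + \frac{1}{\sqrt{1153312} - 1948928} = - \frac{4052648}{3} + \frac{1}{4 \sqrt{72082} - 1948928} = - \frac{4052648}{3} + \frac{1}{-1948928 + 4 \sqrt{72082}}$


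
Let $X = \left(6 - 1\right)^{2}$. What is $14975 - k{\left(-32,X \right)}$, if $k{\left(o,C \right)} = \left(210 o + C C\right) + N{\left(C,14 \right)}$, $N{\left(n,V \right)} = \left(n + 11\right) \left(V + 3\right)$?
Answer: $20458$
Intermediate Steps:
$N{\left(n,V \right)} = \left(3 + V\right) \left(11 + n\right)$ ($N{\left(n,V \right)} = \left(11 + n\right) \left(3 + V\right) = \left(3 + V\right) \left(11 + n\right)$)
$X = 25$ ($X = 5^{2} = 25$)
$k{\left(o,C \right)} = 187 + C^{2} + 17 C + 210 o$ ($k{\left(o,C \right)} = \left(210 o + C C\right) + \left(33 + 3 C + 11 \cdot 14 + 14 C\right) = \left(210 o + C^{2}\right) + \left(33 + 3 C + 154 + 14 C\right) = \left(C^{2} + 210 o\right) + \left(187 + 17 C\right) = 187 + C^{2} + 17 C + 210 o$)
$14975 - k{\left(-32,X \right)} = 14975 - \left(187 + 25^{2} + 17 \cdot 25 + 210 \left(-32\right)\right) = 14975 - \left(187 + 625 + 425 - 6720\right) = 14975 - -5483 = 14975 + 5483 = 20458$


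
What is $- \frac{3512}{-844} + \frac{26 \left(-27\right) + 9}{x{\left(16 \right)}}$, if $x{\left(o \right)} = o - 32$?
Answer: $\frac{160271}{3376} \approx 47.474$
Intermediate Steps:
$x{\left(o \right)} = -32 + o$
$- \frac{3512}{-844} + \frac{26 \left(-27\right) + 9}{x{\left(16 \right)}} = - \frac{3512}{-844} + \frac{26 \left(-27\right) + 9}{-32 + 16} = \left(-3512\right) \left(- \frac{1}{844}\right) + \frac{-702 + 9}{-16} = \frac{878}{211} - - \frac{693}{16} = \frac{878}{211} + \frac{693}{16} = \frac{160271}{3376}$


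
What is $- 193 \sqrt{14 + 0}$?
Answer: $- 193 \sqrt{14} \approx -722.14$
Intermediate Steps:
$- 193 \sqrt{14 + 0} = - 193 \sqrt{14}$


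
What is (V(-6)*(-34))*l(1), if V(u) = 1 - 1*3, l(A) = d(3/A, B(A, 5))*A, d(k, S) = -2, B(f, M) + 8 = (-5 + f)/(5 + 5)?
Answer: -136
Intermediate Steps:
B(f, M) = -17/2 + f/10 (B(f, M) = -8 + (-5 + f)/(5 + 5) = -8 + (-5 + f)/10 = -8 + (-5 + f)*(⅒) = -8 + (-½ + f/10) = -17/2 + f/10)
l(A) = -2*A
V(u) = -2 (V(u) = 1 - 3 = -2)
(V(-6)*(-34))*l(1) = (-2*(-34))*(-2*1) = 68*(-2) = -136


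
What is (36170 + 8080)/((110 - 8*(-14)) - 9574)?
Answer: -22125/4676 ≈ -4.7316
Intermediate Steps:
(36170 + 8080)/((110 - 8*(-14)) - 9574) = 44250/((110 + 112) - 9574) = 44250/(222 - 9574) = 44250/(-9352) = 44250*(-1/9352) = -22125/4676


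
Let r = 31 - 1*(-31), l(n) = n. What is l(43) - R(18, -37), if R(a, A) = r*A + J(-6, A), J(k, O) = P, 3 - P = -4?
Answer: 2330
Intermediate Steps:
P = 7 (P = 3 - 1*(-4) = 3 + 4 = 7)
J(k, O) = 7
r = 62 (r = 31 + 31 = 62)
R(a, A) = 7 + 62*A (R(a, A) = 62*A + 7 = 7 + 62*A)
l(43) - R(18, -37) = 43 - (7 + 62*(-37)) = 43 - (7 - 2294) = 43 - 1*(-2287) = 43 + 2287 = 2330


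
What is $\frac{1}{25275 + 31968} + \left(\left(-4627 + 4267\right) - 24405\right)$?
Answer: $- \frac{1417622894}{57243} \approx -24765.0$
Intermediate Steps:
$\frac{1}{25275 + 31968} + \left(\left(-4627 + 4267\right) - 24405\right) = \frac{1}{57243} - 24765 = - \frac{1417622894}{57243}$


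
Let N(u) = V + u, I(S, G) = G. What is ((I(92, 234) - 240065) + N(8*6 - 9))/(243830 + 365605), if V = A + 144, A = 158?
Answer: -5322/13543 ≈ -0.39297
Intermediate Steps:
V = 302 (V = 158 + 144 = 302)
N(u) = 302 + u
((I(92, 234) - 240065) + N(8*6 - 9))/(243830 + 365605) = ((234 - 240065) + (302 + (8*6 - 9)))/(243830 + 365605) = (-239831 + (302 + (48 - 9)))/609435 = (-239831 + (302 + 39))*(1/609435) = (-239831 + 341)*(1/609435) = -239490*1/609435 = -5322/13543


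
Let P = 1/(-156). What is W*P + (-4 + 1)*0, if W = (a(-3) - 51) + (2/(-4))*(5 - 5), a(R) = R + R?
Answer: 19/52 ≈ 0.36538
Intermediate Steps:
a(R) = 2*R
P = -1/156 ≈ -0.0064103
W = -57 (W = (2*(-3) - 51) + (2/(-4))*(5 - 5) = (-6 - 51) + (2*(-1/4))*0 = -57 - 1/2*0 = -57 + 0 = -57)
W*P + (-4 + 1)*0 = -57*(-1/156) + (-4 + 1)*0 = 19/52 - 3*0 = 19/52 + 0 = 19/52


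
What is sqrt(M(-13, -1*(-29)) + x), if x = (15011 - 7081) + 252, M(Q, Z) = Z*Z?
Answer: sqrt(9023) ≈ 94.990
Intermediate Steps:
M(Q, Z) = Z**2
x = 8182 (x = 7930 + 252 = 8182)
sqrt(M(-13, -1*(-29)) + x) = sqrt((-1*(-29))**2 + 8182) = sqrt(29**2 + 8182) = sqrt(841 + 8182) = sqrt(9023)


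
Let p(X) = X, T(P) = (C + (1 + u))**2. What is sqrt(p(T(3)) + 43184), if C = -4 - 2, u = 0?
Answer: 3*sqrt(4801) ≈ 207.87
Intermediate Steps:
C = -6
T(P) = 25 (T(P) = (-6 + (1 + 0))**2 = (-6 + 1)**2 = (-5)**2 = 25)
sqrt(p(T(3)) + 43184) = sqrt(25 + 43184) = sqrt(43209) = 3*sqrt(4801)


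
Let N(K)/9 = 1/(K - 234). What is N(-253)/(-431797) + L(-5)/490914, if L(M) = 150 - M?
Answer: 32598614771/103231918727046 ≈ 0.00031578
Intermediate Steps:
N(K) = 9/(-234 + K) (N(K) = 9/(K - 234) = 9/(-234 + K))
N(-253)/(-431797) + L(-5)/490914 = (9/(-234 - 253))/(-431797) + (150 - 1*(-5))/490914 = (9/(-487))*(-1/431797) + (150 + 5)*(1/490914) = (9*(-1/487))*(-1/431797) + 155*(1/490914) = -9/487*(-1/431797) + 155/490914 = 9/210285139 + 155/490914 = 32598614771/103231918727046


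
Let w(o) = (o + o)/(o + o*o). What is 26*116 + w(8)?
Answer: 27146/9 ≈ 3016.2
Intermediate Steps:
w(o) = 2*o/(o + o²) (w(o) = (2*o)/(o + o²) = 2*o/(o + o²))
26*116 + w(8) = 26*116 + 2/(1 + 8) = 3016 + 2/9 = 27146/9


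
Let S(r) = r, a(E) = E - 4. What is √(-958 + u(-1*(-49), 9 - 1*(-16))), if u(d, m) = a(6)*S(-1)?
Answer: 8*I*√15 ≈ 30.984*I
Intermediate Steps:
a(E) = -4 + E
u(d, m) = -2 (u(d, m) = (-4 + 6)*(-1) = 2*(-1) = -2)
√(-958 + u(-1*(-49), 9 - 1*(-16))) = √(-958 - 2) = √(-960) = 8*I*√15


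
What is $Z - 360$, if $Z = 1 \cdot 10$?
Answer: $-350$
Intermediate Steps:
$Z = 10$
$Z - 360 = 10 - 360 = -350$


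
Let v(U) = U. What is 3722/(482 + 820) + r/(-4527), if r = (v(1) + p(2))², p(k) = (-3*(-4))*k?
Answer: 2672624/982359 ≈ 2.7206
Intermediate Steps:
p(k) = 12*k
r = 625 (r = (1 + 12*2)² = (1 + 24)² = 25² = 625)
3722/(482 + 820) + r/(-4527) = 3722/(482 + 820) + 625/(-4527) = 3722/1302 + 625*(-1/4527) = 3722*(1/1302) - 625/4527 = 1861/651 - 625/4527 = 2672624/982359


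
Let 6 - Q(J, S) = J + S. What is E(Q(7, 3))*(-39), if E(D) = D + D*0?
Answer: 156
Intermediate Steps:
Q(J, S) = 6 - J - S (Q(J, S) = 6 - (J + S) = 6 + (-J - S) = 6 - J - S)
E(D) = D (E(D) = D + 0 = D)
E(Q(7, 3))*(-39) = (6 - 1*7 - 1*3)*(-39) = (6 - 7 - 3)*(-39) = -4*(-39) = 156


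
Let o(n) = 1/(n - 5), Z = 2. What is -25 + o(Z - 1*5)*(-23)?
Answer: -177/8 ≈ -22.125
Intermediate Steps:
o(n) = 1/(-5 + n)
-25 + o(Z - 1*5)*(-23) = -25 - 23/(-5 + (2 - 1*5)) = -25 - 23/(-5 + (2 - 5)) = -25 - 23/(-5 - 3) = -25 - 23/(-8) = -25 - ⅛*(-23) = -25 + 23/8 = -177/8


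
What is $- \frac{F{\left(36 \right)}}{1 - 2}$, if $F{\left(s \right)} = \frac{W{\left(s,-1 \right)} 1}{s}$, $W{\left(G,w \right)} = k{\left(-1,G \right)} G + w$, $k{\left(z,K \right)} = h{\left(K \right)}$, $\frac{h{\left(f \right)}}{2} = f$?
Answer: $\frac{2591}{36} \approx 71.972$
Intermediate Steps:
$h{\left(f \right)} = 2 f$
$k{\left(z,K \right)} = 2 K$
$W{\left(G,w \right)} = w + 2 G^{2}$ ($W{\left(G,w \right)} = 2 G G + w = 2 G^{2} + w = w + 2 G^{2}$)
$F{\left(s \right)} = \frac{-1 + 2 s^{2}}{s}$ ($F{\left(s \right)} = \frac{\left(-1 + 2 s^{2}\right) 1}{s} = \frac{-1 + 2 s^{2}}{s}$)
$- \frac{F{\left(36 \right)}}{1 - 2} = - \frac{- \frac{1}{36} + 2 \cdot 36}{1 - 2} = - \frac{\left(-1\right) \frac{1}{36} + 72}{-1} = - \left(- \frac{1}{36} + 72\right) \left(-1\right) = - \frac{2591 \left(-1\right)}{36} = \left(-1\right) \left(- \frac{2591}{36}\right) = \frac{2591}{36}$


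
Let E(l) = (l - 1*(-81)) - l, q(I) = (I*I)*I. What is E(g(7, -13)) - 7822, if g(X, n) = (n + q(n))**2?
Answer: -7741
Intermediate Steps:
q(I) = I**3 (q(I) = I**2*I = I**3)
g(X, n) = (n + n**3)**2
E(l) = 81 (E(l) = (l + 81) - l = (81 + l) - l = 81)
E(g(7, -13)) - 7822 = 81 - 7822 = -7741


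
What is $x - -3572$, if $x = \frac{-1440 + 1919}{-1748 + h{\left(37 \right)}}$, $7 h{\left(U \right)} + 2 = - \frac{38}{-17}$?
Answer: $\frac{742947575}{208008} \approx 3571.7$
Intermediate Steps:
$h{\left(U \right)} = \frac{4}{119}$ ($h{\left(U \right)} = - \frac{2}{7} + \frac{\left(-38\right) \frac{1}{-17}}{7} = - \frac{2}{7} + \frac{\left(-38\right) \left(- \frac{1}{17}\right)}{7} = - \frac{2}{7} + \frac{1}{7} \cdot \frac{38}{17} = - \frac{2}{7} + \frac{38}{119} = \frac{4}{119}$)
$x = - \frac{57001}{208008}$ ($x = \frac{-1440 + 1919}{-1748 + \frac{4}{119}} = \frac{479}{- \frac{208008}{119}} = 479 \left(- \frac{119}{208008}\right) = - \frac{57001}{208008} \approx -0.27403$)
$x - -3572 = - \frac{57001}{208008} - -3572 = - \frac{57001}{208008} + 3572 = \frac{742947575}{208008}$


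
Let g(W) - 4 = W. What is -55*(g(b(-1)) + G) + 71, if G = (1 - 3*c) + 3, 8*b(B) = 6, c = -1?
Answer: -2301/4 ≈ -575.25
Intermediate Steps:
b(B) = ¾ (b(B) = (⅛)*6 = ¾)
g(W) = 4 + W
G = 7 (G = (1 - 3*(-1)) + 3 = (1 + 3) + 3 = 4 + 3 = 7)
-55*(g(b(-1)) + G) + 71 = -55*((4 + ¾) + 7) + 71 = -55*(19/4 + 7) + 71 = -55*47/4 + 71 = -2585/4 + 71 = -2301/4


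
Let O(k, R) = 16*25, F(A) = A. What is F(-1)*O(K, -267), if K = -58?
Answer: -400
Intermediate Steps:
O(k, R) = 400
F(-1)*O(K, -267) = -1*400 = -400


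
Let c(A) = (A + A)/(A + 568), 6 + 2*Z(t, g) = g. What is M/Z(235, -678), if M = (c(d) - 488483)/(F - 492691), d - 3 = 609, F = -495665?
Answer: -144102179/99715236840 ≈ -0.0014451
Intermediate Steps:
d = 612 (d = 3 + 609 = 612)
Z(t, g) = -3 + g/2
c(A) = 2*A/(568 + A) (c(A) = (2*A)/(568 + A) = 2*A/(568 + A))
M = 144102179/291565020 (M = (2*612/(568 + 612) - 488483)/(-495665 - 492691) = (2*612/1180 - 488483)/(-988356) = (2*612*(1/1180) - 488483)*(-1/988356) = (306/295 - 488483)*(-1/988356) = -144102179/295*(-1/988356) = 144102179/291565020 ≈ 0.49424)
M/Z(235, -678) = 144102179/(291565020*(-3 + (½)*(-678))) = 144102179/(291565020*(-3 - 339)) = (144102179/291565020)/(-342) = (144102179/291565020)*(-1/342) = -144102179/99715236840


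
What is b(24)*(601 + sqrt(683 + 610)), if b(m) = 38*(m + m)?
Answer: 1096224 + 1824*sqrt(1293) ≈ 1.1618e+6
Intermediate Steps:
b(m) = 76*m (b(m) = 38*(2*m) = 76*m)
b(24)*(601 + sqrt(683 + 610)) = (76*24)*(601 + sqrt(683 + 610)) = 1824*(601 + sqrt(1293)) = 1096224 + 1824*sqrt(1293)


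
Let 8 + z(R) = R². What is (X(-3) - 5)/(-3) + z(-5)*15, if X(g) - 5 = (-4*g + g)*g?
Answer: 264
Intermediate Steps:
z(R) = -8 + R²
X(g) = 5 - 3*g² (X(g) = 5 + (-4*g + g)*g = 5 + (-3*g)*g = 5 - 3*g²)
(X(-3) - 5)/(-3) + z(-5)*15 = ((5 - 3*(-3)²) - 5)/(-3) + (-8 + (-5)²)*15 = -((5 - 3*9) - 5)/3 + (-8 + 25)*15 = -((5 - 27) - 5)/3 + 17*15 = -(-22 - 5)/3 + 255 = -⅓*(-27) + 255 = 9 + 255 = 264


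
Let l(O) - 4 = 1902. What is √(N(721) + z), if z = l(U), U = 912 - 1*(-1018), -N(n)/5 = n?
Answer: I*√1699 ≈ 41.219*I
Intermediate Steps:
N(n) = -5*n
U = 1930 (U = 912 + 1018 = 1930)
l(O) = 1906 (l(O) = 4 + 1902 = 1906)
z = 1906
√(N(721) + z) = √(-5*721 + 1906) = √(-3605 + 1906) = √(-1699) = I*√1699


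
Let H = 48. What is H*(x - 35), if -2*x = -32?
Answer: -912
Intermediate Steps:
x = 16 (x = -½*(-32) = 16)
H*(x - 35) = 48*(16 - 35) = 48*(-19) = -912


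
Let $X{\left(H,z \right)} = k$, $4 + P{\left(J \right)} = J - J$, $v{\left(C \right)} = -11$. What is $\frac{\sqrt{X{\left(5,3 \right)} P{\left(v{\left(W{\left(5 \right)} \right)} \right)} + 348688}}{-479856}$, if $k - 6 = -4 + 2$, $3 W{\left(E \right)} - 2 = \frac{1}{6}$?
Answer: $- \frac{\sqrt{1362}}{29991} \approx -0.0012305$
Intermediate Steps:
$W{\left(E \right)} = \frac{13}{18}$ ($W{\left(E \right)} = \frac{2}{3} + \frac{1}{3 \cdot 6} = \frac{2}{3} + \frac{1}{3} \cdot \frac{1}{6} = \frac{2}{3} + \frac{1}{18} = \frac{13}{18}$)
$k = 4$ ($k = 6 + \left(-4 + 2\right) = 6 - 2 = 4$)
$P{\left(J \right)} = -4$ ($P{\left(J \right)} = -4 + \left(J - J\right) = -4 + 0 = -4$)
$X{\left(H,z \right)} = 4$
$\frac{\sqrt{X{\left(5,3 \right)} P{\left(v{\left(W{\left(5 \right)} \right)} \right)} + 348688}}{-479856} = \frac{\sqrt{4 \left(-4\right) + 348688}}{-479856} = \sqrt{-16 + 348688} \left(- \frac{1}{479856}\right) = \sqrt{348672} \left(- \frac{1}{479856}\right) = 16 \sqrt{1362} \left(- \frac{1}{479856}\right) = - \frac{\sqrt{1362}}{29991}$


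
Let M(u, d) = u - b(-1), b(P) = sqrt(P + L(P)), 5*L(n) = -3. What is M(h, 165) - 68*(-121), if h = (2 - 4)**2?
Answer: 8232 - 2*I*sqrt(10)/5 ≈ 8232.0 - 1.2649*I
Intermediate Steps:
L(n) = -3/5 (L(n) = (1/5)*(-3) = -3/5)
h = 4 (h = (-2)**2 = 4)
b(P) = sqrt(-3/5 + P) (b(P) = sqrt(P - 3/5) = sqrt(-3/5 + P))
M(u, d) = u - 2*I*sqrt(10)/5 (M(u, d) = u - sqrt(-15 + 25*(-1))/5 = u - sqrt(-15 - 25)/5 = u - sqrt(-40)/5 = u - 2*I*sqrt(10)/5)
M(h, 165) - 68*(-121) = (4 - 2*I*sqrt(10)/5) - 68*(-121) = (4 - 2*I*sqrt(10)/5) - 1*(-8228) = (4 - 2*I*sqrt(10)/5) + 8228 = 8232 - 2*I*sqrt(10)/5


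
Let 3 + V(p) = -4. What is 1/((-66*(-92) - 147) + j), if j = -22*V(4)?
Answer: 1/6079 ≈ 0.00016450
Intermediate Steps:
V(p) = -7 (V(p) = -3 - 4 = -7)
j = 154 (j = -22*(-7) = 154)
1/((-66*(-92) - 147) + j) = 1/((-66*(-92) - 147) + 154) = 1/((6072 - 147) + 154) = 1/(5925 + 154) = 1/6079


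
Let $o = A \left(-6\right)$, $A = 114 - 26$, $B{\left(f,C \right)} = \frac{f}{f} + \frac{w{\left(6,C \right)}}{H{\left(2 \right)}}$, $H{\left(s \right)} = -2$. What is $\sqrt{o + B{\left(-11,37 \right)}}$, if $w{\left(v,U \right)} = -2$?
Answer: $i \sqrt{526} \approx 22.935 i$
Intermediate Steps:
$B{\left(f,C \right)} = 2$ ($B{\left(f,C \right)} = \frac{f}{f} - \frac{2}{-2} = 1 - -1 = 1 + 1 = 2$)
$A = 88$ ($A = 114 - 26 = 88$)
$o = -528$ ($o = 88 \left(-6\right) = -528$)
$\sqrt{o + B{\left(-11,37 \right)}} = \sqrt{-528 + 2} = \sqrt{-526} = i \sqrt{526}$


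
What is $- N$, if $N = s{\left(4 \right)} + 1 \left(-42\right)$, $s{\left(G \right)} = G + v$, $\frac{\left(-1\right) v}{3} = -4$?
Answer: $26$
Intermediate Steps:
$v = 12$ ($v = \left(-3\right) \left(-4\right) = 12$)
$s{\left(G \right)} = 12 + G$ ($s{\left(G \right)} = G + 12 = 12 + G$)
$N = -26$ ($N = \left(12 + 4\right) + 1 \left(-42\right) = 16 - 42 = -26$)
$- N = \left(-1\right) \left(-26\right) = 26$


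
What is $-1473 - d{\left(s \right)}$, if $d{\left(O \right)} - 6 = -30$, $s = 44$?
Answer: $-1449$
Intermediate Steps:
$d{\left(O \right)} = -24$ ($d{\left(O \right)} = 6 - 30 = -24$)
$-1473 - d{\left(s \right)} = -1473 - -24 = -1473 + 24 = -1449$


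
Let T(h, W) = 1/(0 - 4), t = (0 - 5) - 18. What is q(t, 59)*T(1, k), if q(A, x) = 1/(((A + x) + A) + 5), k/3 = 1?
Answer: -1/72 ≈ -0.013889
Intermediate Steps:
k = 3 (k = 3*1 = 3)
t = -23 (t = -5 - 18 = -23)
T(h, W) = -1/4 (T(h, W) = 1/(-4) = -1/4)
q(A, x) = 1/(5 + x + 2*A) (q(A, x) = 1/((x + 2*A) + 5) = 1/(5 + x + 2*A))
q(t, 59)*T(1, k) = -1/4/(5 + 59 + 2*(-23)) = -1/4/(5 + 59 - 46) = -1/4/18 = (1/18)*(-1/4) = -1/72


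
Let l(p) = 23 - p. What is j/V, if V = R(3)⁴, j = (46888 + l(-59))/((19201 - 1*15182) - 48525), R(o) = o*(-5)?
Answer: -61/2926125 ≈ -2.0847e-5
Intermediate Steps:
R(o) = -5*o
j = -305/289 (j = (46888 + (23 - 1*(-59)))/((19201 - 1*15182) - 48525) = (46888 + (23 + 59))/((19201 - 15182) - 48525) = (46888 + 82)/(4019 - 48525) = 46970/(-44506) = 46970*(-1/44506) = -305/289 ≈ -1.0554)
V = 50625 (V = (-5*3)⁴ = (-15)⁴ = 50625)
j/V = -305/289/50625 = -305/289*1/50625 = -61/2926125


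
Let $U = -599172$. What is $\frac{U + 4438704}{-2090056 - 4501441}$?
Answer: $- \frac{3839532}{6591497} \approx -0.5825$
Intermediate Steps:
$\frac{U + 4438704}{-2090056 - 4501441} = \frac{-599172 + 4438704}{-2090056 - 4501441} = \frac{3839532}{-6591497} = 3839532 \left(- \frac{1}{6591497}\right) = - \frac{3839532}{6591497}$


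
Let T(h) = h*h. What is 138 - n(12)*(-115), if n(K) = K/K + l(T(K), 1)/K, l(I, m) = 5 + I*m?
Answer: 20171/12 ≈ 1680.9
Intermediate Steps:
T(h) = h²
n(K) = 1 + (5 + K²)/K (n(K) = K/K + (5 + K²*1)/K = 1 + (5 + K²)/K)
138 - n(12)*(-115) = 138 - (1 + 12 + 5/12)*(-115) = 138 - 1*161/12*(-115) = 138 - 161/12*(-115) = 138 + 18515/12 = 20171/12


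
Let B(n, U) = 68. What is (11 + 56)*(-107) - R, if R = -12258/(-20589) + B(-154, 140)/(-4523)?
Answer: -222553445275/31041349 ≈ -7169.6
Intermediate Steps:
R = 18014294/31041349 (R = -12258/(-20589) + 68/(-4523) = -12258*(-1/20589) + 68*(-1/4523) = 4086/6863 - 68/4523 = 18014294/31041349 ≈ 0.58033)
(11 + 56)*(-107) - R = (11 + 56)*(-107) - 1*18014294/31041349 = 67*(-107) - 18014294/31041349 = -7169 - 18014294/31041349 = -222553445275/31041349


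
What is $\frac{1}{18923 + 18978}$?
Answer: $\frac{1}{37901} \approx 2.6385 \cdot 10^{-5}$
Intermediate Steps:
$\frac{1}{18923 + 18978} = \frac{1}{37901}$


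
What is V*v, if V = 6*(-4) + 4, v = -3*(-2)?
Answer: -120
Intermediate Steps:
v = 6
V = -20 (V = -24 + 4 = -20)
V*v = -20*6 = -120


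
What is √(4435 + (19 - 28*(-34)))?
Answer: √5406 ≈ 73.526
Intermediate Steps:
√(4435 + (19 - 28*(-34))) = √(4435 + (19 + 952)) = √(4435 + 971) = √5406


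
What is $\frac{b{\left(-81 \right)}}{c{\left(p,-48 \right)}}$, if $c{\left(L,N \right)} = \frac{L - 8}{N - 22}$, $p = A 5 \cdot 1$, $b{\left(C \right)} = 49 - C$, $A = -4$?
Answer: $325$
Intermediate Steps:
$p = -20$ ($p = \left(-4\right) 5 \cdot 1 = \left(-20\right) 1 = -20$)
$c{\left(L,N \right)} = \frac{-8 + L}{-22 + N}$
$\frac{b{\left(-81 \right)}}{c{\left(p,-48 \right)}} = \frac{49 - -81}{\frac{1}{-22 - 48} \left(-8 - 20\right)} = \frac{49 + 81}{\frac{1}{-70} \left(-28\right)} = \frac{130}{\left(- \frac{1}{70}\right) \left(-28\right)} = \frac{130}{\frac{2}{5}} = 130 \cdot \frac{5}{2} = 325$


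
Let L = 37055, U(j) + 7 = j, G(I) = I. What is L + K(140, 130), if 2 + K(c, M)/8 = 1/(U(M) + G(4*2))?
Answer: 4852117/131 ≈ 37039.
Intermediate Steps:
U(j) = -7 + j
K(c, M) = -16 + 8/(1 + M) (K(c, M) = -16 + 8/((-7 + M) + 4*2) = -16 + 8/((-7 + M) + 8) = -16 + 8/(1 + M))
L + K(140, 130) = 37055 + 8*(-1 - 2*130)/(1 + 130) = 37055 + 8*(-1 - 260)/131 = 37055 + 8*(1/131)*(-261) = 37055 - 2088/131 = 4852117/131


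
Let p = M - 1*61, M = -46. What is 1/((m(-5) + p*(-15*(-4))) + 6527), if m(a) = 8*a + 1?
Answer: 1/68 ≈ 0.014706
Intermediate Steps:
m(a) = 1 + 8*a
p = -107 (p = -46 - 1*61 = -46 - 61 = -107)
1/((m(-5) + p*(-15*(-4))) + 6527) = 1/(((1 + 8*(-5)) - (-1605)*(-4)) + 6527) = 1/(((1 - 40) - 107*60) + 6527) = 1/((-39 - 6420) + 6527) = 1/(-6459 + 6527) = 1/68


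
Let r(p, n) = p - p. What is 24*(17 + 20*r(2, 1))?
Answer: 408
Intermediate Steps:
r(p, n) = 0
24*(17 + 20*r(2, 1)) = 24*(17 + 20*0) = 24*(17 + 0) = 24*17 = 408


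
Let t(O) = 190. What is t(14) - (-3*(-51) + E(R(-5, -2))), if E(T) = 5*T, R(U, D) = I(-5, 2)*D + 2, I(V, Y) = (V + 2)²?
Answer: 117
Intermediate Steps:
I(V, Y) = (2 + V)²
R(U, D) = 2 + 9*D (R(U, D) = (2 - 5)²*D + 2 = (-3)²*D + 2 = 9*D + 2 = 2 + 9*D)
t(14) - (-3*(-51) + E(R(-5, -2))) = 190 - (-3*(-51) + 5*(2 + 9*(-2))) = 190 - (153 + 5*(2 - 18)) = 190 - (153 + 5*(-16)) = 190 - (153 - 80) = 190 - 1*73 = 190 - 73 = 117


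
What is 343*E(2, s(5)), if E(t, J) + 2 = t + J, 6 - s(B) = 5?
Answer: 343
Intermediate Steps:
s(B) = 1 (s(B) = 6 - 1*5 = 6 - 5 = 1)
E(t, J) = -2 + J + t (E(t, J) = -2 + (t + J) = -2 + (J + t) = -2 + J + t)
343*E(2, s(5)) = 343*(-2 + 1 + 2) = 343*1 = 343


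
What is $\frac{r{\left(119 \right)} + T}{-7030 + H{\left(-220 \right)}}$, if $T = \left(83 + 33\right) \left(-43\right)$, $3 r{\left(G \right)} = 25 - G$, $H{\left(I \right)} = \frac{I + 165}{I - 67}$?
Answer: $\frac{4321646}{6052665} \approx 0.71401$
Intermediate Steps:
$H{\left(I \right)} = \frac{165 + I}{-67 + I}$
$r{\left(G \right)} = \frac{25}{3} - \frac{G}{3}$ ($r{\left(G \right)} = \frac{25 - G}{3} = \frac{25}{3} - \frac{G}{3}$)
$T = -4988$ ($T = 116 \left(-43\right) = -4988$)
$\frac{r{\left(119 \right)} + T}{-7030 + H{\left(-220 \right)}} = \frac{\left(\frac{25}{3} - \frac{119}{3}\right) - 4988}{-7030 + \frac{165 - 220}{-67 - 220}} = \frac{\left(\frac{25}{3} - \frac{119}{3}\right) - 4988}{-7030 + \frac{1}{-287} \left(-55\right)} = \frac{- \frac{94}{3} - 4988}{-7030 - - \frac{55}{287}} = - \frac{15058}{3 \left(-7030 + \frac{55}{287}\right)} = - \frac{15058}{3 \left(- \frac{2017555}{287}\right)} = \left(- \frac{15058}{3}\right) \left(- \frac{287}{2017555}\right) = \frac{4321646}{6052665}$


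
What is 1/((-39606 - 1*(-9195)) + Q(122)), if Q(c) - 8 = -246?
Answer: -1/30649 ≈ -3.2627e-5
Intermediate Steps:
Q(c) = -238 (Q(c) = 8 - 246 = -238)
1/((-39606 - 1*(-9195)) + Q(122)) = 1/((-39606 - 1*(-9195)) - 238) = 1/((-39606 + 9195) - 238) = 1/(-30411 - 238) = 1/(-30649) = -1/30649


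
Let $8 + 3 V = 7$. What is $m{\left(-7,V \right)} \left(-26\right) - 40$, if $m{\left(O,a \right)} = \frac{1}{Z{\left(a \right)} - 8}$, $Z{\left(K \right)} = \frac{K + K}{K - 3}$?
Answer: $- \frac{110}{3} \approx -36.667$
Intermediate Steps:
$V = - \frac{1}{3}$ ($V = - \frac{8}{3} + \frac{1}{3} \cdot 7 = - \frac{8}{3} + \frac{7}{3} = - \frac{1}{3} \approx -0.33333$)
$Z{\left(K \right)} = \frac{2 K}{-3 + K}$
$m{\left(O,a \right)} = \frac{1}{-8 + \frac{2 a}{-3 + a}}$ ($m{\left(O,a \right)} = \frac{1}{\frac{2 a}{-3 + a} - 8} = \frac{1}{-8 + \frac{2 a}{-3 + a}}$)
$m{\left(-7,V \right)} \left(-26\right) - 40 = \frac{-3 - \frac{1}{3}}{6 \left(4 - - \frac{1}{3}\right)} \left(-26\right) - 40 = \frac{1}{6} \frac{1}{4 + \frac{1}{3}} \left(- \frac{10}{3}\right) \left(-26\right) - 40 = \frac{1}{6} \frac{1}{\frac{13}{3}} \left(- \frac{10}{3}\right) \left(-26\right) - 40 = \frac{1}{6} \cdot \frac{3}{13} \left(- \frac{10}{3}\right) \left(-26\right) - 40 = \left(- \frac{5}{39}\right) \left(-26\right) - 40 = \frac{10}{3} - 40 = - \frac{110}{3}$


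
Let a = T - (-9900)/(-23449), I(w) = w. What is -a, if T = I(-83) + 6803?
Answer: -157567380/23449 ≈ -6719.6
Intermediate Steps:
T = 6720 (T = -83 + 6803 = 6720)
a = 157567380/23449 (a = 6720 - (-9900)/(-23449) = 6720 - (-9900)*(-1)/23449 = 6720 - 1*9900/23449 = 6720 - 9900/23449 = 157567380/23449 ≈ 6719.6)
-a = -1*157567380/23449 = -157567380/23449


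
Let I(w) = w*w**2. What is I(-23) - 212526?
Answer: -224693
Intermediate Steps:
I(w) = w**3
I(-23) - 212526 = (-23)**3 - 212526 = -12167 - 212526 = -224693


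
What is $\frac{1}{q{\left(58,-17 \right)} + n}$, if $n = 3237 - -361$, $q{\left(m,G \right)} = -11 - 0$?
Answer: $\frac{1}{3587} \approx 0.00027878$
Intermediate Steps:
$q{\left(m,G \right)} = -11$ ($q{\left(m,G \right)} = -11 + 0 = -11$)
$n = 3598$ ($n = 3237 + 361 = 3598$)
$\frac{1}{q{\left(58,-17 \right)} + n} = \frac{1}{-11 + 3598} = \frac{1}{3587}$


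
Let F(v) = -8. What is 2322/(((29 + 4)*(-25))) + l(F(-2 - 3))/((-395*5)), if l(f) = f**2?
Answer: -2474/869 ≈ -2.8470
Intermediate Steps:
2322/(((29 + 4)*(-25))) + l(F(-2 - 3))/((-395*5)) = 2322/(((29 + 4)*(-25))) + (-8)**2/((-395*5)) = 2322/((33*(-25))) + 64/(-1975) = 2322/(-825) + 64*(-1/1975) = 2322*(-1/825) - 64/1975 = -774/275 - 64/1975 = -2474/869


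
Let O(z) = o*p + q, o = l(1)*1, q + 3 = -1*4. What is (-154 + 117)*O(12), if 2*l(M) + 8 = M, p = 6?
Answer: 1036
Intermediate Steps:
l(M) = -4 + M/2
q = -7 (q = -3 - 1*4 = -3 - 4 = -7)
o = -7/2 (o = (-4 + (1/2)*1)*1 = (-4 + 1/2)*1 = -7/2*1 = -7/2 ≈ -3.5000)
O(z) = -28 (O(z) = -7/2*6 - 7 = -21 - 7 = -28)
(-154 + 117)*O(12) = (-154 + 117)*(-28) = -37*(-28) = 1036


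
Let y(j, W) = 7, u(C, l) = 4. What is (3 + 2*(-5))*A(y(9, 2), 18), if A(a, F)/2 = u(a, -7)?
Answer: -56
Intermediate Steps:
A(a, F) = 8 (A(a, F) = 2*4 = 8)
(3 + 2*(-5))*A(y(9, 2), 18) = (3 + 2*(-5))*8 = (3 - 10)*8 = -7*8 = -56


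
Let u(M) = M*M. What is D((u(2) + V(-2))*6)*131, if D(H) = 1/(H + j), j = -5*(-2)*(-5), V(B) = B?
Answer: -131/38 ≈ -3.4474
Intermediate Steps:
u(M) = M**2
j = -50 (j = 10*(-5) = -50)
D(H) = 1/(-50 + H) (D(H) = 1/(H - 50) = 1/(-50 + H))
D((u(2) + V(-2))*6)*131 = 131/(-50 + (2**2 - 2)*6) = 131/(-50 + (4 - 2)*6) = 131/(-50 + 2*6) = 131/(-50 + 12) = 131/(-38) = -1/38*131 = -131/38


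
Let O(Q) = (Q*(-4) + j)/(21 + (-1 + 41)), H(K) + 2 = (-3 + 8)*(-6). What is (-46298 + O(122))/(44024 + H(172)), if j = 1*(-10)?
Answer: -706169/670878 ≈ -1.0526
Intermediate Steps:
j = -10
H(K) = -32 (H(K) = -2 + (-3 + 8)*(-6) = -2 + 5*(-6) = -2 - 30 = -32)
O(Q) = -10/61 - 4*Q/61 (O(Q) = (Q*(-4) - 10)/(21 + (-1 + 41)) = (-4*Q - 10)/(21 + 40) = (-10 - 4*Q)/61 = (-10 - 4*Q)*(1/61) = -10/61 - 4*Q/61)
(-46298 + O(122))/(44024 + H(172)) = (-46298 + (-10/61 - 4/61*122))/(44024 - 32) = (-46298 + (-10/61 - 8))/43992 = (-46298 - 498/61)*(1/43992) = -2824676/61*1/43992 = -706169/670878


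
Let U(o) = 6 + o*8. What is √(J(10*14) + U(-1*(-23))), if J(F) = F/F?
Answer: √191 ≈ 13.820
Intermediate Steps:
U(o) = 6 + 8*o
J(F) = 1
√(J(10*14) + U(-1*(-23))) = √(1 + (6 + 8*(-1*(-23)))) = √(1 + (6 + 8*23)) = √(1 + (6 + 184)) = √(1 + 190) = √191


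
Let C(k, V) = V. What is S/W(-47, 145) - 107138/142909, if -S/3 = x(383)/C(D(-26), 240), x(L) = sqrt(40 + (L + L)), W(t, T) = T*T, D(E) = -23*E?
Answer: -107138/142909 - sqrt(806)/1682000 ≈ -0.74971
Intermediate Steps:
W(t, T) = T**2
x(L) = sqrt(40 + 2*L)
S = -sqrt(806)/80 (S = -3*sqrt(40 + 2*383)/240 = -3*sqrt(40 + 766)/240 = -3*sqrt(806)/240 = -sqrt(806)/80 ≈ -0.35488)
S/W(-47, 145) - 107138/142909 = (-sqrt(806)/80)/(145**2) - 107138/142909 = -sqrt(806)/80/21025 - 107138*1/142909 = -sqrt(806)/80*(1/21025) - 107138/142909 = -sqrt(806)/1682000 - 107138/142909 = -107138/142909 - sqrt(806)/1682000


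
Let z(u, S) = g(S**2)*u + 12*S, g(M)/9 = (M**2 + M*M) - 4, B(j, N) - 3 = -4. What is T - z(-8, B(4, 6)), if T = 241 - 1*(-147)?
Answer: 256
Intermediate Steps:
B(j, N) = -1 (B(j, N) = 3 - 4 = -1)
T = 388 (T = 241 + 147 = 388)
g(M) = -36 + 18*M**2 (g(M) = 9*((M**2 + M*M) - 4) = 9*((M**2 + M**2) - 4) = 9*(2*M**2 - 4) = 9*(-4 + 2*M**2) = -36 + 18*M**2)
z(u, S) = 12*S + u*(-36 + 18*S**4) (z(u, S) = (-36 + 18*(S**2)**2)*u + 12*S = (-36 + 18*S**4)*u + 12*S = u*(-36 + 18*S**4) + 12*S = 12*S + u*(-36 + 18*S**4))
T - z(-8, B(4, 6)) = 388 - (12*(-1) + 18*(-8)*(-2 + (-1)**4)) = 388 - (-12 + 18*(-8)*(-2 + 1)) = 388 - (-12 + 18*(-8)*(-1)) = 388 - (-12 + 144) = 388 - 1*132 = 388 - 132 = 256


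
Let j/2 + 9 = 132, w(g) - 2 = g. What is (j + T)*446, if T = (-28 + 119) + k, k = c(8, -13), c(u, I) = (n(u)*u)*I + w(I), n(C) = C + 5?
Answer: -457596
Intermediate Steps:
n(C) = 5 + C
w(g) = 2 + g
j = 246 (j = -18 + 2*132 = -18 + 264 = 246)
c(u, I) = 2 + I + I*u*(5 + u) (c(u, I) = ((5 + u)*u)*I + (2 + I) = (u*(5 + u))*I + (2 + I) = I*u*(5 + u) + (2 + I) = 2 + I + I*u*(5 + u))
k = -1363 (k = 2 - 13 - 13*8*(5 + 8) = 2 - 13 - 13*8*13 = 2 - 13 - 1352 = -1363)
T = -1272 (T = (-28 + 119) - 1363 = 91 - 1363 = -1272)
(j + T)*446 = (246 - 1272)*446 = -1026*446 = -457596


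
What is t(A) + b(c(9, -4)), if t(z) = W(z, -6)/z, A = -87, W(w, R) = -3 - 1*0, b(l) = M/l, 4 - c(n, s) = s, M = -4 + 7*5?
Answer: 907/232 ≈ 3.9095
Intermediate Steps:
M = 31 (M = -4 + 35 = 31)
c(n, s) = 4 - s
b(l) = 31/l
W(w, R) = -3 (W(w, R) = -3 + 0 = -3)
t(z) = -3/z
t(A) + b(c(9, -4)) = -3/(-87) + 31/(4 - 1*(-4)) = -3*(-1/87) + 31/(4 + 4) = 1/29 + 31/8 = 907/232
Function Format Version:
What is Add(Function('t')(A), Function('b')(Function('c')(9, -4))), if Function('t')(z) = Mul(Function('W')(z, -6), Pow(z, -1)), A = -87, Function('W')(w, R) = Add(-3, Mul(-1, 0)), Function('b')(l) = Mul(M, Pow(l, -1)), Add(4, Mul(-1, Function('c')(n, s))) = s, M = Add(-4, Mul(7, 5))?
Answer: Rational(907, 232) ≈ 3.9095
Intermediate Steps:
M = 31 (M = Add(-4, 35) = 31)
Function('c')(n, s) = Add(4, Mul(-1, s))
Function('b')(l) = Mul(31, Pow(l, -1))
Function('W')(w, R) = -3 (Function('W')(w, R) = Add(-3, 0) = -3)
Function('t')(z) = Mul(-3, Pow(z, -1))
Add(Function('t')(A), Function('b')(Function('c')(9, -4))) = Add(Mul(-3, Pow(-87, -1)), Mul(31, Pow(Add(4, Mul(-1, -4)), -1))) = Add(Mul(-3, Rational(-1, 87)), Mul(31, Pow(Add(4, 4), -1))) = Add(Rational(1, 29), Mul(31, Pow(8, -1))) = Add(Rational(1, 29), Mul(31, Rational(1, 8))) = Add(Rational(1, 29), Rational(31, 8)) = Rational(907, 232)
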